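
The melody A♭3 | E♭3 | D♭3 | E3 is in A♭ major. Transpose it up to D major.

A♭ major to D major up is an augmented fourth, so every note moves up by that interval.
Ab3 -> D4
Eb3 -> A3
Db3 -> G3
E3 -> A#3

D4 A3 G3 A#3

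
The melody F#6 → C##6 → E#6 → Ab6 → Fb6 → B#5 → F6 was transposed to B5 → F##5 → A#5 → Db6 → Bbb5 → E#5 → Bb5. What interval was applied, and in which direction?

down a perfect fifth

Take the first pair: F#6 → B5. F to B spans 5 letter names, so the interval is some kind of fifth.
B5 to F#6 is 7 semitones, which makes it a perfect fifth; the second version is lower, so the direction is down.
Checking another pair — F6 → Bb5 — gives the same interval.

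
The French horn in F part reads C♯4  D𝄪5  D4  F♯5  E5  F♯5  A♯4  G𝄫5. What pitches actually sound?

The French horn in F sounds a perfect fifth below written, so transpose each written note down a perfect fifth.
C#4 → F#3
D##5 → G##4
D4 → G3
F#5 → B4
E5 → A4
F#5 → B4
A#4 → D#4
Gbb5 → Cbb5

F#3 G##4 G3 B4 A4 B4 D#4 Cbb5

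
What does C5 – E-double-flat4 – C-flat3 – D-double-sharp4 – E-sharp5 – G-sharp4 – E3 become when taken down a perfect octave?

C4 Ebb3 Cb2 D##3 E#4 G#3 E2

C5 down a perfect octave is C4.
Ebb4 down a perfect octave is Ebb3.
Cb3: an octave down reaches C, and 12 semitones makes it Cb2.
D##4 down a perfect octave is D##3.
E#5: an octave down reaches E, and 12 semitones makes it E#4.
A perfect octave down from G#4 gives G#3.
E3: an octave down reaches E, and 12 semitones makes it E2.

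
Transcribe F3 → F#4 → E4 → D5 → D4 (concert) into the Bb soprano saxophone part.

G3 G#4 F#4 E5 E4

Written C4 sounds as Bb3 on the Bb soprano saxophone, so concert pitches are written a major second up.
F3 -> G3
F#4 -> G#4
E4 -> F#4
D5 -> E5
D4 -> E4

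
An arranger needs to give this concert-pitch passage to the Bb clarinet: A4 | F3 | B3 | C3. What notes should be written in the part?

B4 G3 C#4 D3

The Bb clarinet sounds a major second below written, so the written part must be a major second above concert — transpose each note up.
A4 -> B4
F3 -> G3
B3 -> C#4
C3 -> D3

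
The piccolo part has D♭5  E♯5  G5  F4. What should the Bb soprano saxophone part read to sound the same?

First find concert pitch: the piccolo sounds a perfect octave above written, so D♭5 E♯5 G5 F4 sounds Db6 E#6 G6 F5.
Then write for Bb soprano saxophone: it sounds a major second below written, so the part must be a major second above concert.
Db6 → Eb6
E#6 → F##6
G6 → A6
F5 → G5

Eb6 F##6 A6 G5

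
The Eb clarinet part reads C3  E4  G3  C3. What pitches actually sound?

The Eb clarinet sounds a minor third above written, so transpose each written note up a minor third.
C3 becomes Eb3
E4 becomes G4
G3 becomes Bb3
C3 becomes Eb3

Eb3 G4 Bb3 Eb3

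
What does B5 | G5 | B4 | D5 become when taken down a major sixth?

D5 Bb4 D4 F4

A major sixth down from B5 gives D5.
A major sixth down from G5 gives Bb4.
A major sixth down from B4 gives D4.
A major sixth down from D5 gives F4.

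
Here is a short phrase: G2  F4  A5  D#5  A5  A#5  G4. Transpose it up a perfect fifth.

D3 C5 E6 A#5 E6 E#6 D5

G2: a fifth up reaches D, and 7 semitones makes it D3.
F4: a fifth up reaches C, and 7 semitones makes it C5.
A5 up a perfect fifth is E6.
A perfect fifth up from D#5 gives A#5.
A5: a fifth up reaches E, and 7 semitones makes it E6.
A perfect fifth up from A#5 gives E#6.
G4 up a perfect fifth is D5.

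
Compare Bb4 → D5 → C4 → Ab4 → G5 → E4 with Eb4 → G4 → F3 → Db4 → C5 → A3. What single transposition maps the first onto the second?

From Bb4 to Eb4 is 5 letter names — a fifth of some quality.
Eb4 to Bb4 is 7 semitones, which makes it a perfect fifth; the second version is lower, so the direction is down.
Checking another pair — E4 → A3 — gives the same interval.

down a perfect fifth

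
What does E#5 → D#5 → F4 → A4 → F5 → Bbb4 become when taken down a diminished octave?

A diminished octave down from E#5 gives E##4.
D#5: an octave down reaches D, and 11 semitones makes it D##4.
A diminished octave down from F4 gives F#3.
A4: an octave down reaches A, and 11 semitones makes it A#3.
F5 down a diminished octave is F#4.
A diminished octave down from Bbb4 gives Bb3.

E##4 D##4 F#3 A#3 F#4 Bb3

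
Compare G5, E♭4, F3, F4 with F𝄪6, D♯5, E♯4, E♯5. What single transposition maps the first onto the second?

up an augmented seventh

Take the first pair: G5 → F##6. G to F spans 7 letter names, so the interval is some kind of seventh.
G5 to F##6 is 12 semitones, which makes it an augmented seventh; the second version is higher, so the direction is up.
Checking another pair — F4 → E#5 — gives the same interval.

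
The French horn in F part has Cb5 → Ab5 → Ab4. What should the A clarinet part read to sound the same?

Abb4 Fb5 Fb4

First find concert pitch: the French horn in F sounds a perfect fifth below written, so Cb5 Ab5 Ab4 sounds Fb4 Db5 Db4.
Then write for A clarinet: it sounds a minor third below written, so the part must be a minor third above concert.
Fb4 → Abb4
Db5 → Fb5
Db4 → Fb4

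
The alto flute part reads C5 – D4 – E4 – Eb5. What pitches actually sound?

G4 A3 B3 Bb4

Written C4 on the alto flute sounds as G3, a perfect fourth lower; apply that shift to every note.
C5 → G4
D4 → A3
E4 → B3
Eb5 → Bb4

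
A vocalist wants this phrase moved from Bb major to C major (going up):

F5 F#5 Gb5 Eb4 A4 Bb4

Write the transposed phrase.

G5 G#5 Ab5 F4 B4 C5

Bb major to C major up is a major second, so every note moves up by that interval.
F5 to G5
F#5 to G#5
Gb5 to Ab5
Eb4 to F4
A4 to B4
Bb4 to C5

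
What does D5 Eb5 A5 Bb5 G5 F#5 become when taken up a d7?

Cb6 Dbb6 Gb6 Abb6 Fb6 Eb6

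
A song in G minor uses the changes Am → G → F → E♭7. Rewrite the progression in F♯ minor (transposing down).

G#m F# E D7

G minor down to F♯ minor is a minor second; each chord root moves by that interval while the quality stays the same.
Am: root A down a minor second → G#, giving G#m.
G: root G down a minor second → F#, giving F#.
F: root F down a minor second → E, giving E.
E♭7: root E♭ down a minor second → D, giving D7.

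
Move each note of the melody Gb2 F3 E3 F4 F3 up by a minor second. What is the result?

Gb2: a second up reaches A, and 1 semitone makes it Abb2.
A minor second up from F3 gives Gb3.
E3 up a minor second is F3.
F4 up a minor second is Gb4.
F3: a second up reaches G, and 1 semitone makes it Gb3.

Abb2 Gb3 F3 Gb4 Gb3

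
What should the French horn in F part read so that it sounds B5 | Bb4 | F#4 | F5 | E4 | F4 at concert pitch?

F#6 F5 C#5 C6 B4 C5

The French horn in F sounds a perfect fifth below written, so the written part must be a perfect fifth above concert — transpose each note up.
B5 gives F#6
Bb4 gives F5
F#4 gives C#5
F5 gives C6
E4 gives B4
F4 gives C5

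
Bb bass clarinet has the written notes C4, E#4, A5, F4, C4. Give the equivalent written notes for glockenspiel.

Bb0 D#1 G2 Eb1 Bb0

First find concert pitch: the Bb bass clarinet sounds a major ninth below written, so C4 E#4 A5 F4 C4 sounds Bb2 D#3 G4 Eb3 Bb2.
Then write for glockenspiel: it sounds a perfect fifteenth above written, so the part must be a perfect fifteenth below concert.
Bb2 → Bb0
D#3 → D#1
G4 → G2
Eb3 → Eb1
Bb2 → Bb0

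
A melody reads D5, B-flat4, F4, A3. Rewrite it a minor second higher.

Eb5 Cb5 Gb4 Bb3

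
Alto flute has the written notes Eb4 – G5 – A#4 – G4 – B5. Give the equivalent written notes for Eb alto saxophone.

G4 B5 C##5 B4 D#6

First find concert pitch: the alto flute sounds a perfect fourth below written, so Eb4 G5 A#4 G4 B5 sounds Bb3 D5 E#4 D4 F#5.
Then write for Eb alto saxophone: it sounds a major sixth below written, so the part must be a major sixth above concert.
Bb3 → G4
D5 → B5
E#4 → C##5
D4 → B4
F#5 → D#6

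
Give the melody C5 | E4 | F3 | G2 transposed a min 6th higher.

Ab5 C5 Db4 Eb3

A minor sixth up from C5 gives Ab5.
E4 up a minor sixth is C5.
F3: a sixth up reaches D, and 8 semitones makes it Db4.
G2: a sixth up reaches E, and 8 semitones makes it Eb3.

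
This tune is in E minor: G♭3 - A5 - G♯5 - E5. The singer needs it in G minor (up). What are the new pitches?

E minor to G minor up is a minor third, so every note moves up by that interval.
Gb3 to Bbb3
A5 to C6
G#5 to B5
E5 to G5

Bbb3 C6 B5 G5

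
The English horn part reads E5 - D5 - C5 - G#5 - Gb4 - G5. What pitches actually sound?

A4 G4 F4 C#5 Cb4 C5

Written C4 on the English horn sounds as F3, a perfect fifth lower; apply that shift to every note.
E5 -> A4
D5 -> G4
C5 -> F4
G#5 -> C#5
Gb4 -> Cb4
G5 -> C5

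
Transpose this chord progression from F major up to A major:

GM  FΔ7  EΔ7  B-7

BM AΔ7 G#Δ7 D#-7

F major up to A major is a major third; each chord root moves by that interval while the quality stays the same.
GM: root G up a major third → B, giving BM.
FΔ7: root F up a major third → A, giving AΔ7.
EΔ7: root E up a major third → G#, giving G#Δ7.
B-7: root B up a major third → D#, giving D#-7.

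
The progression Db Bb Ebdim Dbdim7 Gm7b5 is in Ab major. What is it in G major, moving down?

Ab major down to G major is a minor second; each chord root moves by that interval while the quality stays the same.
Db: root Db down a minor second → C, giving C.
Bb: root Bb down a minor second → A, giving A.
Ebdim: root Eb down a minor second → D, giving Ddim.
Dbdim7: root Db down a minor second → C, giving Cdim7.
Gm7b5: root G down a minor second → F#, giving F#m7b5.

C A Ddim Cdim7 F#m7b5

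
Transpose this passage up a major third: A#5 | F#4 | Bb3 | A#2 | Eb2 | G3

C##6 A#4 D4 C##3 G2 B3

A#5 becomes C##6
F#4 becomes A#4
Bb3 becomes D4
A#2 becomes C##3
Eb2 becomes G2
G3 becomes B3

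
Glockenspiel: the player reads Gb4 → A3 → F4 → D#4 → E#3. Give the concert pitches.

Gb6 A5 F6 D#6 E#5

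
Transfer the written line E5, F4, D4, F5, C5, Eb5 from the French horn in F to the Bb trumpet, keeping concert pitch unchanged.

B4 C4 A3 C5 G4 Bb4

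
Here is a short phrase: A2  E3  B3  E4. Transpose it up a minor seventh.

G3 D4 A4 D5

A2 becomes G3
E3 becomes D4
B3 becomes A4
E4 becomes D5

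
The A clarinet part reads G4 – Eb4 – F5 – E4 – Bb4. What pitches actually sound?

E4 C4 D5 C#4 G4

Written C4 on the A clarinet sounds as A3, a minor third lower; apply that shift to every note.
G4 → E4
Eb4 → C4
F5 → D5
E4 → C#4
Bb4 → G4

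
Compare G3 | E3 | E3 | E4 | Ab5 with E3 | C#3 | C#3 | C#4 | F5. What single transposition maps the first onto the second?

down a minor third

From G3 to E3 is 3 letter names — a third of some quality.
E3 to G3 is 3 semitones, which makes it a minor third; the second version is lower, so the direction is down.
Checking another pair — Ab5 → F5 — gives the same interval.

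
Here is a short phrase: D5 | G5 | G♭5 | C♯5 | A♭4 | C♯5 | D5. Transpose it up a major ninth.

E6 A6 Ab6 D#6 Bb5 D#6 E6

D5 up a major ninth is E6.
A major ninth up from G5 gives A6.
Gb5 up a major ninth is Ab6.
A major ninth up from C#5 gives D#6.
A major ninth up from Ab4 gives Bb5.
C#5 up a major ninth is D#6.
A major ninth up from D5 gives E6.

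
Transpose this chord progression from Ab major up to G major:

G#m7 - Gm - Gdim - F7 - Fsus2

F##m7 F#m F#dim E7 Esus2

Ab major up to G major is a major seventh; each chord root moves by that interval while the quality stays the same.
G#m7: root G# up a major seventh → F##, giving F##m7.
Gm: root G up a major seventh → F#, giving F#m.
Gdim: root G up a major seventh → F#, giving F#dim.
F7: root F up a major seventh → E, giving E7.
Fsus2: root F up a major seventh → E, giving Esus2.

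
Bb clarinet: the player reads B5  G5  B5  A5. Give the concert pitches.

A5 F5 A5 G5

The Bb clarinet sounds a major second below written, so transpose each written note down a major second.
B5 becomes A5
G5 becomes F5
B5 becomes A5
A5 becomes G5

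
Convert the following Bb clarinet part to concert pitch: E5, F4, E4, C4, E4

D5 Eb4 D4 Bb3 D4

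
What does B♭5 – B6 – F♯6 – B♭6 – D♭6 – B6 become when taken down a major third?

A major third down from Bb5 gives Gb5.
A major third down from B6 gives G6.
F#6: a third down reaches D, and 4 semitones makes it D6.
A major third down from Bb6 gives Gb6.
A major third down from Db6 gives Bbb5.
B6 down a major third is G6.

Gb5 G6 D6 Gb6 Bbb5 G6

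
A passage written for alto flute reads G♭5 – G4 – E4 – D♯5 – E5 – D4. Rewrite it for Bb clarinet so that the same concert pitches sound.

Eb5 E4 C#4 B#4 C#5 B3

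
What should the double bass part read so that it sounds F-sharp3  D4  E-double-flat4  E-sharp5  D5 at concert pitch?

Written C4 sounds as C3 on the double bass, so concert pitches are written a perfect octave up.
F#3 to F#4
D4 to D5
Ebb4 to Ebb5
E#5 to E#6
D5 to D6

F#4 D5 Ebb5 E#6 D6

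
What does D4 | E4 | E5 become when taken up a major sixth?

D4 up a major sixth is B4.
E4 up a major sixth is C#5.
E5: a sixth up reaches C, and 9 semitones makes it C#6.

B4 C#5 C#6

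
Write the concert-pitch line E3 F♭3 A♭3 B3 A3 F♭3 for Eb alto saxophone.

C#4 Db4 F4 G#4 F#4 Db4

Written C4 sounds as Eb3 on the Eb alto saxophone, so concert pitches are written a major sixth up.
E3 to C#4
Fb3 to Db4
Ab3 to F4
B3 to G#4
A3 to F#4
Fb3 to Db4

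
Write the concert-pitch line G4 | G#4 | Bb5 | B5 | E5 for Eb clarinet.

E4 E#4 G5 G#5 C#5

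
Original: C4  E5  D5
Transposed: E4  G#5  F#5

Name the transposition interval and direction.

From C4 to E4 is 3 letter names — a third of some quality.
C4 to E4 is 4 semitones, which makes it a major third; the second version is higher, so the direction is up.
Checking another pair — D5 → F#5 — gives the same interval.

up a major third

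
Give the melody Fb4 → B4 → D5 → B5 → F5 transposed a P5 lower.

Fb4: a fifth down reaches B, and 7 semitones makes it Bbb3.
B4 down a perfect fifth is E4.
D5 down a perfect fifth is G4.
B5 down a perfect fifth is E5.
A perfect fifth down from F5 gives Bb4.

Bbb3 E4 G4 E5 Bb4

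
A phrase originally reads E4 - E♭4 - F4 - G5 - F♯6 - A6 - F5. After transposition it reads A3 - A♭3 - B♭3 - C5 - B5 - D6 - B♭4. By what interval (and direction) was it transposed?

down a perfect fifth

From E4 to A3 is 5 letter names — a fifth of some quality.
A3 to E4 is 7 semitones, which makes it a perfect fifth; the second version is lower, so the direction is down.
Checking another pair — F5 → Bb4 — gives the same interval.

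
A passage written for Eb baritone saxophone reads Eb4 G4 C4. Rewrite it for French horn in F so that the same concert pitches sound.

Db3 F3 Bb2

First find concert pitch: the Eb baritone saxophone sounds a major thirteenth below written, so Eb4 G4 C4 sounds Gb2 Bb2 Eb2.
Then write for French horn in F: it sounds a perfect fifth below written, so the part must be a perfect fifth above concert.
Gb2 → Db3
Bb2 → F3
Eb2 → Bb2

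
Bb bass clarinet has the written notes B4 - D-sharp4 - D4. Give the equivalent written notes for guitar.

A4 C#4 C4

First find concert pitch: the Bb bass clarinet sounds a major ninth below written, so B4 D-sharp4 D4 sounds A3 C#3 C3.
Then write for guitar: it sounds a perfect octave below written, so the part must be a perfect octave above concert.
A3 → A4
C#3 → C#4
C3 → C4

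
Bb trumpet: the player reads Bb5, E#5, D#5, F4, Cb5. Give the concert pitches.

Ab5 D#5 C#5 Eb4 Bbb4

Written C4 on the Bb trumpet sounds as Bb3, a major second lower; apply that shift to every note.
Bb5 becomes Ab5
E#5 becomes D#5
D#5 becomes C#5
F4 becomes Eb4
Cb5 becomes Bbb4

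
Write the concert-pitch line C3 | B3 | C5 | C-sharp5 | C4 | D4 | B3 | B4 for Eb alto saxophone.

A3 G#4 A5 A#5 A4 B4 G#4 G#5

The Eb alto saxophone sounds a major sixth below written, so the written part must be a major sixth above concert — transpose each note up.
C3 -> A3
B3 -> G#4
C5 -> A5
C#5 -> A#5
C4 -> A4
D4 -> B4
B3 -> G#4
B4 -> G#5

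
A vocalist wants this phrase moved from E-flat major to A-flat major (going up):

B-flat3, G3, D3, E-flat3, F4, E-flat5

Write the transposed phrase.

Eb4 C4 G3 Ab3 Bb4 Ab5

From E-flat up to A-flat is a perfect fourth; apply that to each pitch.
Bb3 becomes Eb4
G3 becomes C4
D3 becomes G3
Eb3 becomes Ab3
F4 becomes Bb4
Eb5 becomes Ab5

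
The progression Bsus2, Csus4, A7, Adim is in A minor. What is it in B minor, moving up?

C#sus2 Dsus4 B7 Bdim

A minor up to B minor is a major second; each chord root moves by that interval while the quality stays the same.
Bsus2: root B up a major second → C#, giving C#sus2.
Csus4: root C up a major second → D, giving Dsus4.
A7: root A up a major second → B, giving B7.
Adim: root A up a major second → B, giving Bdim.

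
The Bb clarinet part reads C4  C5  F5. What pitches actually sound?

Bb3 Bb4 Eb5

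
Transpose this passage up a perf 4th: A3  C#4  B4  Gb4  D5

A3: a fourth up reaches D, and 5 semitones makes it D4.
A perfect fourth up from C#4 gives F#4.
B4 up a perfect fourth is E5.
Gb4 up a perfect fourth is Cb5.
D5: a fourth up reaches G, and 5 semitones makes it G5.

D4 F#4 E5 Cb5 G5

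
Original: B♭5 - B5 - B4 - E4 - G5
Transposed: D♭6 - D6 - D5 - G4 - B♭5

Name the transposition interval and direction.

From Bb5 to Db6 is 3 letter names — a third of some quality.
Bb5 to Db6 is 3 semitones, which makes it a minor third; the second version is higher, so the direction is up.
Checking another pair — G5 → Bb5 — gives the same interval.

up a minor third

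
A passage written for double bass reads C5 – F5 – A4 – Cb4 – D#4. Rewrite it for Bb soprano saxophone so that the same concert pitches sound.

D4 G4 B3 Db3 E#3

First find concert pitch: the double bass sounds a perfect octave below written, so C5 F5 A4 Cb4 D#4 sounds C4 F4 A3 Cb3 D#3.
Then write for Bb soprano saxophone: it sounds a major second below written, so the part must be a major second above concert.
C4 → D4
F4 → G4
A3 → B3
Cb3 → Db3
D#3 → E#3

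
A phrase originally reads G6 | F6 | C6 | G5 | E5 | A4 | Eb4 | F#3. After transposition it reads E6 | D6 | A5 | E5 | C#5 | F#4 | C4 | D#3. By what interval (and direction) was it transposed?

down a minor third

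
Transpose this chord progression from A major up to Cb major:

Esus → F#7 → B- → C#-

A major up to Cb major is a diminished third; each chord root moves by that interval while the quality stays the same.
Esus: root E up a diminished third → Gb, giving Gbsus.
F#7: root F# up a diminished third → Ab, giving Ab7.
B-: root B up a diminished third → Db, giving Db-.
C#-: root C# up a diminished third → Eb, giving Eb-.

Gbsus Ab7 Db- Eb-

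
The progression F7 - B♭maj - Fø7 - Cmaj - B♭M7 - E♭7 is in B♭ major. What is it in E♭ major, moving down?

Bb7 Ebmaj Bbø7 Fmaj EbM7 Ab7

B♭ major down to E♭ major is a perfect fifth; each chord root moves by that interval while the quality stays the same.
F7: root F down a perfect fifth → Bb, giving Bb7.
B♭maj: root B♭ down a perfect fifth → Eb, giving Ebmaj.
Fø7: root F down a perfect fifth → Bb, giving Bbø7.
Cmaj: root C down a perfect fifth → F, giving Fmaj.
B♭M7: root B♭ down a perfect fifth → Eb, giving EbM7.
E♭7: root E♭ down a perfect fifth → Ab, giving Ab7.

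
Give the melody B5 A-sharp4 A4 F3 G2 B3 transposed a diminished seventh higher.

Ab6 G5 Gb5 Ebb4 Fb3 Ab4

A diminished seventh up from B5 gives Ab6.
A#4: a seventh up reaches G, and 9 semitones makes it G5.
A4: a seventh up reaches G, and 9 semitones makes it Gb5.
A diminished seventh up from F3 gives Ebb4.
G2: a seventh up reaches F, and 9 semitones makes it Fb3.
B3 up a diminished seventh is Ab4.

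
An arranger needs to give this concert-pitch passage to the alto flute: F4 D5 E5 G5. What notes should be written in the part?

Bb4 G5 A5 C6

The alto flute sounds a perfect fourth below written, so the written part must be a perfect fourth above concert — transpose each note up.
F4 becomes Bb4
D5 becomes G5
E5 becomes A5
G5 becomes C6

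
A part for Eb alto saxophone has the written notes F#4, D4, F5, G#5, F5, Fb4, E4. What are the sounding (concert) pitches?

A3 F3 Ab4 B4 Ab4 Abb3 G3

The Eb alto saxophone sounds a major sixth below written, so transpose each written note down a major sixth.
F#4 becomes A3
D4 becomes F3
F5 becomes Ab4
G#5 becomes B4
F5 becomes Ab4
Fb4 becomes Abb3
E4 becomes G3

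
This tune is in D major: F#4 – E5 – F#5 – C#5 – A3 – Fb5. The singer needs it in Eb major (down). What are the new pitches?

From D down to Eb is a major seventh; apply that to each pitch.
F#4 → G3
E5 → F4
F#5 → G4
C#5 → D4
A3 → Bb2
Fb5 → Gbb4

G3 F4 G4 D4 Bb2 Gbb4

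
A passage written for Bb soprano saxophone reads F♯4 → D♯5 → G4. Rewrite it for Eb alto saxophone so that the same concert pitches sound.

C#5 A#5 D5

First find concert pitch: the Bb soprano saxophone sounds a major second below written, so F♯4 D♯5 G4 sounds E4 C#5 F4.
Then write for Eb alto saxophone: it sounds a major sixth below written, so the part must be a major sixth above concert.
E4 → C#5
C#5 → A#5
F4 → D5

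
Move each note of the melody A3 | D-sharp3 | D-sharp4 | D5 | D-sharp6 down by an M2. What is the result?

G3 C#3 C#4 C5 C#6

A3 → G3
D#3 → C#3
D#4 → C#4
D5 → C5
D#6 → C#6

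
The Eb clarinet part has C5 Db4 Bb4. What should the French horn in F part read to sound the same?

Bb5 Cb5 Ab5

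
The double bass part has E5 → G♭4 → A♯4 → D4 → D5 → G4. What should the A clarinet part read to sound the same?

First find concert pitch: the double bass sounds a perfect octave below written, so E5 G♭4 A♯4 D4 D5 G4 sounds E4 Gb3 A#3 D3 D4 G3.
Then write for A clarinet: it sounds a minor third below written, so the part must be a minor third above concert.
E4 → G4
Gb3 → Bbb3
A#3 → C#4
D3 → F3
D4 → F4
G3 → Bb3

G4 Bbb3 C#4 F3 F4 Bb3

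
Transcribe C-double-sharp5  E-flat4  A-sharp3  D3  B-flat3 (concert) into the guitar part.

The guitar sounds a perfect octave below written, so the written part must be a perfect octave above concert — transpose each note up.
C##5 becomes C##6
Eb4 becomes Eb5
A#3 becomes A#4
D3 becomes D4
Bb3 becomes Bb4

C##6 Eb5 A#4 D4 Bb4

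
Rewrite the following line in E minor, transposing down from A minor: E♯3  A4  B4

A minor to E minor down is a perfect fourth, so every note moves down by that interval.
E#3 -> B#2
A4 -> E4
B4 -> F#4

B#2 E4 F#4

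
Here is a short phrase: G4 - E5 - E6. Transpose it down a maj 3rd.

G4 to Eb4
E5 to C5
E6 to C6

Eb4 C5 C6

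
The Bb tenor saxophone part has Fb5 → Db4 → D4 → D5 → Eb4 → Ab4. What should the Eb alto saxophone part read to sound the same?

Cb5 Ab3 A3 A4 Bb3 Eb4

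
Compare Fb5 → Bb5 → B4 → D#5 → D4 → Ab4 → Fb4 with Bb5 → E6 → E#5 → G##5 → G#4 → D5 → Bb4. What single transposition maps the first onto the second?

up an augmented fourth

Take the first pair: Fb5 → Bb5. F to B spans 4 letter names, so the interval is some kind of fourth.
Fb5 to Bb5 is 6 semitones, which makes it an augmented fourth; the second version is higher, so the direction is up.
Checking another pair — Fb4 → Bb4 — gives the same interval.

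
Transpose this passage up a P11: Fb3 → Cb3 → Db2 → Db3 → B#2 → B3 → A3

Bbb4 Fb4 Gb3 Gb4 E#4 E5 D5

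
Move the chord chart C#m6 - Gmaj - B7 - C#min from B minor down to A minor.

B minor down to A minor is a major second; each chord root moves by that interval while the quality stays the same.
C#m6: root C# down a major second → B, giving Bm6.
Gmaj: root G down a major second → F, giving Fmaj.
B7: root B down a major second → A, giving A7.
C#min: root C# down a major second → B, giving Bmin.

Bm6 Fmaj A7 Bmin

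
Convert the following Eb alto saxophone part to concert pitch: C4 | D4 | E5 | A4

The Eb alto saxophone sounds a major sixth below written, so transpose each written note down a major sixth.
C4 → Eb3
D4 → F3
E5 → G4
A4 → C4

Eb3 F3 G4 C4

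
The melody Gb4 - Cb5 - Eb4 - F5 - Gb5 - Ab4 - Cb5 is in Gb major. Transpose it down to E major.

Gb major to E major down is a diminished third, so every note moves down by that interval.
Gb4 gives E4
Cb5 gives A4
Eb4 gives C#4
F5 gives D#5
Gb5 gives E5
Ab4 gives F#4
Cb5 gives A4

E4 A4 C#4 D#5 E5 F#4 A4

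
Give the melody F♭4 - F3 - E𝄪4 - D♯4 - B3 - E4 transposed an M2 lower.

Ebb4 Eb3 D##4 C#4 A3 D4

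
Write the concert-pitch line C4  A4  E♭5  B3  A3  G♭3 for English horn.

The English horn sounds a perfect fifth below written, so the written part must be a perfect fifth above concert — transpose each note up.
C4 gives G4
A4 gives E5
Eb5 gives Bb5
B3 gives F#4
A3 gives E4
Gb3 gives Db4

G4 E5 Bb5 F#4 E4 Db4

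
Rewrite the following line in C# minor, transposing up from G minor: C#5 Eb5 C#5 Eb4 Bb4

From G up to C# is an augmented fourth; apply that to each pitch.
C#5 → F##5
Eb5 → A5
C#5 → F##5
Eb4 → A4
Bb4 → E5

F##5 A5 F##5 A4 E5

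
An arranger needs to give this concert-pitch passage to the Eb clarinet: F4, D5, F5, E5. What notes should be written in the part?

D4 B4 D5 C#5

Written C4 sounds as Eb4 on the Eb clarinet, so concert pitches are written a minor third down.
F4 → D4
D5 → B4
F5 → D5
E5 → C#5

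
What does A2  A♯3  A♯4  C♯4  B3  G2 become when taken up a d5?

Eb3 E4 E5 G4 F4 Db3

A2: a fifth up reaches E, and 6 semitones makes it Eb3.
A diminished fifth up from A#3 gives E4.
A#4: a fifth up reaches E, and 6 semitones makes it E5.
C#4 up a diminished fifth is G4.
B3 up a diminished fifth is F4.
G2: a fifth up reaches D, and 6 semitones makes it Db3.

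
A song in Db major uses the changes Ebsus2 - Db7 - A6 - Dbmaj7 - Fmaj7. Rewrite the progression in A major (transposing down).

Db major down to A major is a diminished fourth; each chord root moves by that interval while the quality stays the same.
Ebsus2: root Eb down a diminished fourth → B, giving Bsus2.
Db7: root Db down a diminished fourth → A, giving A7.
A6: root A down a diminished fourth → E#, giving E#6.
Dbmaj7: root Db down a diminished fourth → A, giving Amaj7.
Fmaj7: root F down a diminished fourth → C#, giving C#maj7.

Bsus2 A7 E#6 Amaj7 C#maj7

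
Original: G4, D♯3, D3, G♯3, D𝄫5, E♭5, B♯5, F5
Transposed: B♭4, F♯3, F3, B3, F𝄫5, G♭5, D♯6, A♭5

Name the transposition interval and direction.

up a minor third

Take the first pair: G4 → Bb4. G to B spans 3 letter names, so the interval is some kind of third.
G4 to Bb4 is 3 semitones, which makes it a minor third; the second version is higher, so the direction is up.
Checking another pair — F5 → Ab5 — gives the same interval.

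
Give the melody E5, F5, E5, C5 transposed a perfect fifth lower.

A4 Bb4 A4 F4

E5 → A4
F5 → Bb4
E5 → A4
C5 → F4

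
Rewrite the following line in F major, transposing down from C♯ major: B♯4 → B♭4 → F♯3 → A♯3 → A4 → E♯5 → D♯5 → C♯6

From C♯ down to F is an augmented fifth; apply that to each pitch.
B#4 -> E4
Bb4 -> Ebb4
F#3 -> Bb2
A#3 -> D3
A4 -> Db4
E#5 -> A4
D#5 -> G4
C#6 -> F5

E4 Ebb4 Bb2 D3 Db4 A4 G4 F5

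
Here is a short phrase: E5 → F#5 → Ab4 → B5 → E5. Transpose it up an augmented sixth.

C##6 D##6 F#5 G##6 C##6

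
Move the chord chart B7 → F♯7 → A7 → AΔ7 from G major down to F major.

A7 E7 G7 GΔ7

G major down to F major is a major second; each chord root moves by that interval while the quality stays the same.
B7: root B down a major second → A, giving A7.
F♯7: root F♯ down a major second → E, giving E7.
A7: root A down a major second → G, giving G7.
AΔ7: root A down a major second → G, giving GΔ7.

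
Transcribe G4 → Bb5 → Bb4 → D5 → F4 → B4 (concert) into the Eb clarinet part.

Written C4 sounds as Eb4 on the Eb clarinet, so concert pitches are written a minor third down.
G4 gives E4
Bb5 gives G5
Bb4 gives G4
D5 gives B4
F4 gives D4
B4 gives G#4

E4 G5 G4 B4 D4 G#4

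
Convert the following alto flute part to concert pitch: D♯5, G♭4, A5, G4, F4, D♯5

A#4 Db4 E5 D4 C4 A#4

Written C4 on the alto flute sounds as G3, a perfect fourth lower; apply that shift to every note.
D#5 becomes A#4
Gb4 becomes Db4
A5 becomes E5
G4 becomes D4
F4 becomes C4
D#5 becomes A#4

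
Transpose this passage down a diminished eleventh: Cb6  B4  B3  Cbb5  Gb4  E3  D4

G4 F##3 F##2 Gb3 D3 B#1 A#2

Cb6 down a diminished eleventh is G4.
A diminished eleventh down from B4 gives F##3.
B3 down a diminished eleventh is F##2.
Cbb5: an eleventh down reaches G, and 16 semitones makes it Gb3.
Gb4: an eleventh down reaches D, and 16 semitones makes it D3.
E3: an eleventh down reaches B, and 16 semitones makes it B#1.
D4 down a diminished eleventh is A#2.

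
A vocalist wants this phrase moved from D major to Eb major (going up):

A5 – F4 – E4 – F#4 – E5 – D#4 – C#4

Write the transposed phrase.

From D up to Eb is a minor second; apply that to each pitch.
A5 gives Bb5
F4 gives Gb4
E4 gives F4
F#4 gives G4
E5 gives F5
D#4 gives E4
C#4 gives D4

Bb5 Gb4 F4 G4 F5 E4 D4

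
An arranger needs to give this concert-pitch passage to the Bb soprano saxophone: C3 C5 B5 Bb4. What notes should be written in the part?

The Bb soprano saxophone sounds a major second below written, so the written part must be a major second above concert — transpose each note up.
C3 to D3
C5 to D5
B5 to C#6
Bb4 to C5

D3 D5 C#6 C5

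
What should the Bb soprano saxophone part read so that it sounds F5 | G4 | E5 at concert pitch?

Written C4 sounds as Bb3 on the Bb soprano saxophone, so concert pitches are written a major second up.
F5 to G5
G4 to A4
E5 to F#5

G5 A4 F#5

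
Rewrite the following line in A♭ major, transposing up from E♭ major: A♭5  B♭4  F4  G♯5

Db6 Eb5 Bb4 C#6

E♭ major to A♭ major up is a perfect fourth, so every note moves up by that interval.
Ab5 to Db6
Bb4 to Eb5
F4 to Bb4
G#5 to C#6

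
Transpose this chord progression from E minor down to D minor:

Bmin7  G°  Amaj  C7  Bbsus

E minor down to D minor is a major second; each chord root moves by that interval while the quality stays the same.
Bmin7: root B down a major second → A, giving Amin7.
G°: root G down a major second → F, giving F°.
Amaj: root A down a major second → G, giving Gmaj.
C7: root C down a major second → Bb, giving Bb7.
Bbsus: root Bb down a major second → Ab, giving Absus.

Amin7 F° Gmaj Bb7 Absus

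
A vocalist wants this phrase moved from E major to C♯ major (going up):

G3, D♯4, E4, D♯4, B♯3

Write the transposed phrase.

From E up to C♯ is a major sixth; apply that to each pitch.
G3 → E4
D#4 → B#4
E4 → C#5
D#4 → B#4
B#3 → G##4

E4 B#4 C#5 B#4 G##4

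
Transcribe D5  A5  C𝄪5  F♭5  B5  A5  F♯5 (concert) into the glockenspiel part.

D3 A3 C##3 Fb3 B3 A3 F#3

The glockenspiel sounds a perfect fifteenth above written, so the written part must be a perfect fifteenth below concert — transpose each note down.
D5 becomes D3
A5 becomes A3
C##5 becomes C##3
Fb5 becomes Fb3
B5 becomes B3
A5 becomes A3
F#5 becomes F#3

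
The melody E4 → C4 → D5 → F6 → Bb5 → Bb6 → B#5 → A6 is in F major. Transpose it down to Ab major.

G3 Eb3 F4 Ab5 Db5 Db6 D#5 C6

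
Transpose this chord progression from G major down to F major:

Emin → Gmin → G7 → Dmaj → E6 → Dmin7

G major down to F major is a major second; each chord root moves by that interval while the quality stays the same.
Emin: root E down a major second → D, giving Dmin.
Gmin: root G down a major second → F, giving Fmin.
G7: root G down a major second → F, giving F7.
Dmaj: root D down a major second → C, giving Cmaj.
E6: root E down a major second → D, giving D6.
Dmin7: root D down a major second → C, giving Cmin7.

Dmin Fmin F7 Cmaj D6 Cmin7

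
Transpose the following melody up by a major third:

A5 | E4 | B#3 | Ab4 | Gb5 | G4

A5 gives C#6
E4 gives G#4
B#3 gives D##4
Ab4 gives C5
Gb5 gives Bb5
G4 gives B4

C#6 G#4 D##4 C5 Bb5 B4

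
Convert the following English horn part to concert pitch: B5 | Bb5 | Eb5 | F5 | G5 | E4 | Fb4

E5 Eb5 Ab4 Bb4 C5 A3 Bbb3

The English horn sounds a perfect fifth below written, so transpose each written note down a perfect fifth.
B5 -> E5
Bb5 -> Eb5
Eb5 -> Ab4
F5 -> Bb4
G5 -> C5
E4 -> A3
Fb4 -> Bbb3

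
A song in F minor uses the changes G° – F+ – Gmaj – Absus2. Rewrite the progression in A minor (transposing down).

F minor down to A minor is a minor sixth; each chord root moves by that interval while the quality stays the same.
G°: root G down a minor sixth → B, giving B°.
F+: root F down a minor sixth → A, giving A+.
Gmaj: root G down a minor sixth → B, giving Bmaj.
Absus2: root Ab down a minor sixth → C, giving Csus2.

B° A+ Bmaj Csus2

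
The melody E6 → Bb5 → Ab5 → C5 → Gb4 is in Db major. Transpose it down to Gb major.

Db major to Gb major down is a perfect fifth, so every note moves down by that interval.
E6 to A5
Bb5 to Eb5
Ab5 to Db5
C5 to F4
Gb4 to Cb4

A5 Eb5 Db5 F4 Cb4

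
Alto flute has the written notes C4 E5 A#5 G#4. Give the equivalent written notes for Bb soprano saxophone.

First find concert pitch: the alto flute sounds a perfect fourth below written, so C4 E5 A#5 G#4 sounds G3 B4 E#5 D#4.
Then write for Bb soprano saxophone: it sounds a major second below written, so the part must be a major second above concert.
G3 → A3
B4 → C#5
E#5 → F##5
D#4 → E#4

A3 C#5 F##5 E#4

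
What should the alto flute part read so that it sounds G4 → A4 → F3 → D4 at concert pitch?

Written C4 sounds as G3 on the alto flute, so concert pitches are written a perfect fourth up.
G4 -> C5
A4 -> D5
F3 -> Bb3
D4 -> G4

C5 D5 Bb3 G4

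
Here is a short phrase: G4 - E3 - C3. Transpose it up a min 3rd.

Bb4 G3 Eb3

G4 gives Bb4
E3 gives G3
C3 gives Eb3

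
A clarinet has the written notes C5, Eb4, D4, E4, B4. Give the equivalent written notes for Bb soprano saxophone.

B4 D4 C#4 D#4 A#4

First find concert pitch: the A clarinet sounds a minor third below written, so C5 Eb4 D4 E4 B4 sounds A4 C4 B3 C#4 G#4.
Then write for Bb soprano saxophone: it sounds a major second below written, so the part must be a major second above concert.
A4 → B4
C4 → D4
B3 → C#4
C#4 → D#4
G#4 → A#4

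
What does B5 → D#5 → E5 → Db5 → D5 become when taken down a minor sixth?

D#5 F##4 G#4 F4 F#4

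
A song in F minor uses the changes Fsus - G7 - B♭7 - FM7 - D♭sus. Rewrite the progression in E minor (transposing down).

Esus F#7 A7 EM7 Csus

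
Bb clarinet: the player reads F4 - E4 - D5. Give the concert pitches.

Eb4 D4 C5

The Bb clarinet sounds a major second below written, so transpose each written note down a major second.
F4 becomes Eb4
E4 becomes D4
D5 becomes C5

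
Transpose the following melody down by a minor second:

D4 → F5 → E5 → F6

C#4 E5 D#5 E6

D4 -> C#4
F5 -> E5
E5 -> D#5
F6 -> E6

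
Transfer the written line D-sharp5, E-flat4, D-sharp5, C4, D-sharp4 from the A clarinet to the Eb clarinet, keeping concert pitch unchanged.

First find concert pitch: the A clarinet sounds a minor third below written, so D-sharp5 E-flat4 D-sharp5 C4 D-sharp4 sounds B#4 C4 B#4 A3 B#3.
Then write for Eb clarinet: it sounds a minor third above written, so the part must be a minor third below concert.
B#4 → G##4
C4 → A3
B#4 → G##4
A3 → F#3
B#3 → G##3

G##4 A3 G##4 F#3 G##3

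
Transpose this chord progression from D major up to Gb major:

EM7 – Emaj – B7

D major up to Gb major is a diminished fourth; each chord root moves by that interval while the quality stays the same.
EM7: root E up a diminished fourth → Ab, giving AbM7.
Emaj: root E up a diminished fourth → Ab, giving Abmaj.
B7: root B up a diminished fourth → Eb, giving Eb7.

AbM7 Abmaj Eb7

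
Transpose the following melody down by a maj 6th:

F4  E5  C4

F4 to Ab3
E5 to G4
C4 to Eb3

Ab3 G4 Eb3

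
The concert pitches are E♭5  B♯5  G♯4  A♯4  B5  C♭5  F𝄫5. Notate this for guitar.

The guitar sounds a perfect octave below written, so the written part must be a perfect octave above concert — transpose each note up.
Eb5 to Eb6
B#5 to B#6
G#4 to G#5
A#4 to A#5
B5 to B6
Cb5 to Cb6
Fbb5 to Fbb6

Eb6 B#6 G#5 A#5 B6 Cb6 Fbb6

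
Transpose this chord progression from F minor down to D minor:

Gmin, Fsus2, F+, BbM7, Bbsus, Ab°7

Emin Dsus2 D+ GM7 Gsus F°7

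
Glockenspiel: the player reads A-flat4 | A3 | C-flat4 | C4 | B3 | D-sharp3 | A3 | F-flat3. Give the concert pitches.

Ab6 A5 Cb6 C6 B5 D#5 A5 Fb5

Written C4 on the glockenspiel sounds as C6, a perfect fifteenth higher; apply that shift to every note.
Ab4 becomes Ab6
A3 becomes A5
Cb4 becomes Cb6
C4 becomes C6
B3 becomes B5
D#3 becomes D#5
A3 becomes A5
Fb3 becomes Fb5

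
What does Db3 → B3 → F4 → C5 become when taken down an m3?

Db3 -> Bb2
B3 -> G#3
F4 -> D4
C5 -> A4

Bb2 G#3 D4 A4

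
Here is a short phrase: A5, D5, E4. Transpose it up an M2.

A5 becomes B5
D5 becomes E5
E4 becomes F#4

B5 E5 F#4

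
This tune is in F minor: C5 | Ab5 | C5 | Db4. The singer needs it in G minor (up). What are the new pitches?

D5 Bb5 D5 Eb4

From F up to G is a major second; apply that to each pitch.
C5 gives D5
Ab5 gives Bb5
C5 gives D5
Db4 gives Eb4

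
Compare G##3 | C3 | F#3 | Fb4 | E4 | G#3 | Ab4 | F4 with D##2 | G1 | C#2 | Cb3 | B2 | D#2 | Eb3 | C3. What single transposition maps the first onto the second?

down a perfect eleventh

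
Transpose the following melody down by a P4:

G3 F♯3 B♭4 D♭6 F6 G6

D3 C#3 F4 Ab5 C6 D6

G3 → D3
F#3 → C#3
Bb4 → F4
Db6 → Ab5
F6 → C6
G6 → D6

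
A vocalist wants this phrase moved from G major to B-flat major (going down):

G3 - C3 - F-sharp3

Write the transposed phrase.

Bb2 Eb2 A2

From G down to B-flat is a major sixth; apply that to each pitch.
G3 to Bb2
C3 to Eb2
F#3 to A2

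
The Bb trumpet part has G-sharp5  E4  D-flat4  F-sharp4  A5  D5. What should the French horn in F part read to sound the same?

C#6 A4 Gb4 B4 D6 G5

First find concert pitch: the Bb trumpet sounds a major second below written, so G-sharp5 E4 D-flat4 F-sharp4 A5 D5 sounds F#5 D4 Cb4 E4 G5 C5.
Then write for French horn in F: it sounds a perfect fifth below written, so the part must be a perfect fifth above concert.
F#5 → C#6
D4 → A4
Cb4 → Gb4
E4 → B4
G5 → D6
C5 → G5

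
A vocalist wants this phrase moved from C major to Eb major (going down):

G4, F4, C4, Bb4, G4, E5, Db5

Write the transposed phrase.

C major to Eb major down is a major sixth, so every note moves down by that interval.
G4 gives Bb3
F4 gives Ab3
C4 gives Eb3
Bb4 gives Db4
G4 gives Bb3
E5 gives G4
Db5 gives Fb4

Bb3 Ab3 Eb3 Db4 Bb3 G4 Fb4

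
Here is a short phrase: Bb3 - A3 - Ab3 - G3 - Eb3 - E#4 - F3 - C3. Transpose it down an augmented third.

Bb3: a third down reaches G, and 5 semitones makes it Gbb3.
A3 down an augmented third is Fb3.
Ab3 down an augmented third is Fbb3.
An augmented third down from G3 gives Ebb3.
An augmented third down from Eb3 gives Cbb3.
E#4 down an augmented third is C4.
F3 down an augmented third is Dbb3.
C3 down an augmented third is Abb2.

Gbb3 Fb3 Fbb3 Ebb3 Cbb3 C4 Dbb3 Abb2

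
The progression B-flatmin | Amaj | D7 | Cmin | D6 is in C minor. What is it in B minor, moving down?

Amin G#maj C#7 Bmin C#6

C minor down to B minor is a minor second; each chord root moves by that interval while the quality stays the same.
B-flatmin: root B-flat down a minor second → A, giving Amin.
Amaj: root A down a minor second → G#, giving G#maj.
D7: root D down a minor second → C#, giving C#7.
Cmin: root C down a minor second → B, giving Bmin.
D6: root D down a minor second → C#, giving C#6.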